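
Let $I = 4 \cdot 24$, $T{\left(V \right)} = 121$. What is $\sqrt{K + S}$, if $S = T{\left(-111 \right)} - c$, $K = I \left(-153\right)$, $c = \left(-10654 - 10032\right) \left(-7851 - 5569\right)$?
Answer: $3 i \sqrt{30846743} \approx 16662.0 i$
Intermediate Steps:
$I = 96$
$c = 277606120$ ($c = \left(-20686\right) \left(-13420\right) = 277606120$)
$K = -14688$ ($K = 96 \left(-153\right) = -14688$)
$S = -277605999$ ($S = 121 - 277606120 = -277605999$)
$\sqrt{K + S} = \sqrt{-14688 - 277605999} = \sqrt{-277620687} = 3 i \sqrt{30846743}$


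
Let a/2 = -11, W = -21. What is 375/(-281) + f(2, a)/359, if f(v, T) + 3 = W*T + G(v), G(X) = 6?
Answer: -3960/100879 ≈ -0.039255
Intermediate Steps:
a = -22 (a = 2*(-11) = -22)
f(v, T) = 3 - 21*T (f(v, T) = -3 + (-21*T + 6) = -3 + (6 - 21*T) = 3 - 21*T)
375/(-281) + f(2, a)/359 = 375/(-281) + (3 - 21*(-22))/359 = 375*(-1/281) + (3 + 462)*(1/359) = -375/281 + 465*(1/359) = -375/281 + 465/359 = -3960/100879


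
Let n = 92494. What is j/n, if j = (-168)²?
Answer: 14112/46247 ≈ 0.30514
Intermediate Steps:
j = 28224
j/n = 28224/92494 = 28224*(1/92494) = 14112/46247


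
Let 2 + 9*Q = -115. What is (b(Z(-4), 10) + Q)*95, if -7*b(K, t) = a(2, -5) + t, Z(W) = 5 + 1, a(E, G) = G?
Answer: -9120/7 ≈ -1302.9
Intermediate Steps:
Q = -13 (Q = -2/9 + (⅑)*(-115) = -2/9 - 115/9 = -13)
Z(W) = 6
b(K, t) = 5/7 - t/7 (b(K, t) = -(-5 + t)/7 = 5/7 - t/7)
(b(Z(-4), 10) + Q)*95 = ((5/7 - ⅐*10) - 13)*95 = ((5/7 - 10/7) - 13)*95 = (-5/7 - 13)*95 = -96/7*95 = -9120/7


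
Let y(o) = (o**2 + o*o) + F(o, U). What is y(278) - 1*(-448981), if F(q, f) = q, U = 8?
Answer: 603827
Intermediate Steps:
y(o) = o + 2*o**2 (y(o) = (o**2 + o*o) + o = (o**2 + o**2) + o = 2*o**2 + o = o + 2*o**2)
y(278) - 1*(-448981) = 278*(1 + 2*278) - 1*(-448981) = 278*(1 + 556) + 448981 = 278*557 + 448981 = 154846 + 448981 = 603827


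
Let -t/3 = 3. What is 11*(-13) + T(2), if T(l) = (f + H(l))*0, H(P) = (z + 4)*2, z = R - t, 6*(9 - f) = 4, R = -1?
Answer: -143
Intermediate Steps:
t = -9 (t = -3*3 = -9)
f = 25/3 (f = 9 - 1/6*4 = 9 - 2/3 = 25/3 ≈ 8.3333)
z = 8 (z = -1 - 1*(-9) = -1 + 9 = 8)
H(P) = 24 (H(P) = (8 + 4)*2 = 12*2 = 24)
T(l) = 0 (T(l) = (25/3 + 24)*0 = (97/3)*0 = 0)
11*(-13) + T(2) = 11*(-13) + 0 = -143 + 0 = -143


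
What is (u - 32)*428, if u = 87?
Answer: 23540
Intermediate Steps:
(u - 32)*428 = (87 - 32)*428 = 55*428 = 23540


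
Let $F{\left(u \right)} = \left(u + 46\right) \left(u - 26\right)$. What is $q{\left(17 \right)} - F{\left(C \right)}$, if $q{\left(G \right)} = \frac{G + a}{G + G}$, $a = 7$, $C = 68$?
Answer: $- \frac{81384}{17} \approx -4787.3$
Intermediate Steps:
$F{\left(u \right)} = \left(-26 + u\right) \left(46 + u\right)$ ($F{\left(u \right)} = \left(46 + u\right) \left(-26 + u\right) = \left(-26 + u\right) \left(46 + u\right)$)
$q{\left(G \right)} = \frac{7 + G}{2 G}$ ($q{\left(G \right)} = \frac{G + 7}{G + G} = \frac{7 + G}{2 G}$)
$q{\left(17 \right)} - F{\left(C \right)} = \frac{7 + 17}{2 \cdot 17} - \left(-1196 + 68^{2} + 20 \cdot 68\right) = \frac{1}{2} \cdot \frac{1}{17} \cdot 24 - \left(-1196 + 4624 + 1360\right) = \frac{12}{17} - 4788 = - \frac{81384}{17}$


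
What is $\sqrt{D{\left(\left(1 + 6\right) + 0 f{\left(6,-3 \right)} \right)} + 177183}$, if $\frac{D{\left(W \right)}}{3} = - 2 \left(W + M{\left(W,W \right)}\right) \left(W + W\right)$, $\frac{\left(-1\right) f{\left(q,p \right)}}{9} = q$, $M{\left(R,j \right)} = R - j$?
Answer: $\sqrt{176595} \approx 420.23$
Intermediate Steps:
$f{\left(q,p \right)} = - 9 q$
$D{\left(W \right)} = - 12 W^{2}$ ($D{\left(W \right)} = 3 \left(- 2 \left(W + \left(W - W\right)\right) \left(W + W\right)\right) = 3 \left(- 2 \left(W + 0\right) 2 W\right) = 3 \left(- 2 W 2 W\right) = 3 \left(- 2 \cdot 2 W^{2}\right) = 3 \left(- 4 W^{2}\right) = - 12 W^{2}$)
$\sqrt{D{\left(\left(1 + 6\right) + 0 f{\left(6,-3 \right)} \right)} + 177183} = \sqrt{- 12 \left(\left(1 + 6\right) + 0 \left(\left(-9\right) 6\right)\right)^{2} + 177183} = \sqrt{- 12 \left(7 + 0 \left(-54\right)\right)^{2} + 177183} = \sqrt{- 12 \left(7 + 0\right)^{2} + 177183} = \sqrt{- 12 \cdot 7^{2} + 177183} = \sqrt{\left(-12\right) 49 + 177183} = \sqrt{-588 + 177183} = \sqrt{176595}$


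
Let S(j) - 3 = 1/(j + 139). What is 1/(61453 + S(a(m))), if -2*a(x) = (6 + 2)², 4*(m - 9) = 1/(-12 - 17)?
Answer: 107/6575793 ≈ 1.6272e-5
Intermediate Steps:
m = 1043/116 (m = 9 + 1/(4*(-12 - 17)) = 9 + (¼)/(-29) = 9 + (¼)*(-1/29) = 9 - 1/116 = 1043/116 ≈ 8.9914)
a(x) = -32 (a(x) = -(6 + 2)²/2 = -½*8² = -½*64 = -32)
S(j) = 3 + 1/(139 + j) (S(j) = 3 + 1/(j + 139) = 3 + 1/(139 + j))
1/(61453 + S(a(m))) = 1/(61453 + (418 + 3*(-32))/(139 - 32)) = 1/(61453 + (418 - 96)/107) = 1/(61453 + (1/107)*322) = 1/(61453 + 322/107) = 1/(6575793/107) = 107/6575793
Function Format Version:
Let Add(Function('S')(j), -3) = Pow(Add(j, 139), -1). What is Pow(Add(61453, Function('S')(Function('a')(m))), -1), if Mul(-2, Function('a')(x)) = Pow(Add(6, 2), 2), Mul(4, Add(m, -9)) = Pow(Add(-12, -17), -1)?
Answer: Rational(107, 6575793) ≈ 1.6272e-5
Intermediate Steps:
m = Rational(1043, 116) (m = Add(9, Mul(Rational(1, 4), Pow(Add(-12, -17), -1))) = Add(9, Mul(Rational(1, 4), Pow(-29, -1))) = Add(9, Mul(Rational(1, 4), Rational(-1, 29))) = Add(9, Rational(-1, 116)) = Rational(1043, 116) ≈ 8.9914)
Function('a')(x) = -32 (Function('a')(x) = Mul(Rational(-1, 2), Pow(Add(6, 2), 2)) = Mul(Rational(-1, 2), Pow(8, 2)) = Mul(Rational(-1, 2), 64) = -32)
Function('S')(j) = Add(3, Pow(Add(139, j), -1)) (Function('S')(j) = Add(3, Pow(Add(j, 139), -1)) = Add(3, Pow(Add(139, j), -1)))
Pow(Add(61453, Function('S')(Function('a')(m))), -1) = Pow(Add(61453, Mul(Pow(Add(139, -32), -1), Add(418, Mul(3, -32)))), -1) = Pow(Add(61453, Mul(Pow(107, -1), Add(418, -96))), -1) = Pow(Add(61453, Mul(Rational(1, 107), 322)), -1) = Pow(Add(61453, Rational(322, 107)), -1) = Pow(Rational(6575793, 107), -1) = Rational(107, 6575793)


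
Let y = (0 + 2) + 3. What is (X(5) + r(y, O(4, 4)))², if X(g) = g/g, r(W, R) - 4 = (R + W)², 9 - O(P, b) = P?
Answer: 11025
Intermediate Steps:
O(P, b) = 9 - P
y = 5 (y = 2 + 3 = 5)
r(W, R) = 4 + (R + W)²
X(g) = 1
(X(5) + r(y, O(4, 4)))² = (1 + (4 + ((9 - 1*4) + 5)²))² = (1 + (4 + ((9 - 4) + 5)²))² = (1 + (4 + (5 + 5)²))² = (1 + (4 + 10²))² = (1 + (4 + 100))² = (1 + 104)² = 105² = 11025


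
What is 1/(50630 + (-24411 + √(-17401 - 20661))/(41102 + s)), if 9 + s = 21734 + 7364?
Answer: 249440979800529/12629110056809192623 - 70191*I*√38062/12629110056809192623 ≈ 1.9751e-5 - 1.0843e-12*I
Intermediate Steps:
s = 29089 (s = -9 + (21734 + 7364) = -9 + 29098 = 29089)
1/(50630 + (-24411 + √(-17401 - 20661))/(41102 + s)) = 1/(50630 + (-24411 + √(-17401 - 20661))/(41102 + 29089)) = 1/(50630 + (-24411 + √(-38062))/70191) = 1/(50630 + (-24411 + I*√38062)*(1/70191)) = 1/(50630 + (-8137/23397 + I*√38062/70191)) = 1/(1184581973/23397 + I*√38062/70191)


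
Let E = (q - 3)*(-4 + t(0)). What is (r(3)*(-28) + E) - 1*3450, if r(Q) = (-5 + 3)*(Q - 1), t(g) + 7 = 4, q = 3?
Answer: -3338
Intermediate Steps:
t(g) = -3 (t(g) = -7 + 4 = -3)
r(Q) = 2 - 2*Q (r(Q) = -2*(-1 + Q) = 2 - 2*Q)
E = 0 (E = (3 - 3)*(-4 - 3) = 0*(-7) = 0)
(r(3)*(-28) + E) - 1*3450 = ((2 - 2*3)*(-28) + 0) - 1*3450 = ((2 - 6)*(-28) + 0) - 3450 = (-4*(-28) + 0) - 3450 = (112 + 0) - 3450 = 112 - 3450 = -3338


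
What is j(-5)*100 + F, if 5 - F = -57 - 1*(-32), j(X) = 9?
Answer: 930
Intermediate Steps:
F = 30 (F = 5 - (-57 - 1*(-32)) = 5 - (-57 + 32) = 5 - 1*(-25) = 5 + 25 = 30)
j(-5)*100 + F = 9*100 + 30 = 900 + 30 = 930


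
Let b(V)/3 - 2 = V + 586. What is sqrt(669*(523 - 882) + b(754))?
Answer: I*sqrt(236145) ≈ 485.95*I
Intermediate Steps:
b(V) = 1764 + 3*V (b(V) = 6 + 3*(V + 586) = 6 + 3*(586 + V) = 6 + (1758 + 3*V) = 1764 + 3*V)
sqrt(669*(523 - 882) + b(754)) = sqrt(669*(523 - 882) + (1764 + 3*754)) = sqrt(669*(-359) + (1764 + 2262)) = sqrt(-240171 + 4026) = sqrt(-236145) = I*sqrt(236145)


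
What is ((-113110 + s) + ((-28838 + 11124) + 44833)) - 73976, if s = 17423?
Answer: -142544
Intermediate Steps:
((-113110 + s) + ((-28838 + 11124) + 44833)) - 73976 = ((-113110 + 17423) + ((-28838 + 11124) + 44833)) - 73976 = (-95687 + (-17714 + 44833)) - 73976 = (-95687 + 27119) - 73976 = -68568 - 73976 = -142544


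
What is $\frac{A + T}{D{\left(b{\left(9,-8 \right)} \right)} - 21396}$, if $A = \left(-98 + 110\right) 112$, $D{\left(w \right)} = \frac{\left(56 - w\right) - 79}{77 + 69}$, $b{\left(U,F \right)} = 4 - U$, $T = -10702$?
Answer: $\frac{683134}{1561917} \approx 0.43737$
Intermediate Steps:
$D{\left(w \right)} = - \frac{23}{146} - \frac{w}{146}$ ($D{\left(w \right)} = \frac{-23 - w}{146} = \left(-23 - w\right) \frac{1}{146} = - \frac{23}{146} - \frac{w}{146}$)
$A = 1344$ ($A = 12 \cdot 112 = 1344$)
$\frac{A + T}{D{\left(b{\left(9,-8 \right)} \right)} - 21396} = \frac{1344 - 10702}{\left(- \frac{23}{146} - \frac{4 - 9}{146}\right) - 21396} = - \frac{9358}{\left(- \frac{23}{146} - \frac{4 - 9}{146}\right) - 21396} = - \frac{9358}{\left(- \frac{23}{146} - - \frac{5}{146}\right) - 21396} = - \frac{9358}{\left(- \frac{23}{146} + \frac{5}{146}\right) - 21396} = - \frac{9358}{- \frac{9}{73} - 21396} = - \frac{9358}{- \frac{1561917}{73}} = \left(-9358\right) \left(- \frac{73}{1561917}\right) = \frac{683134}{1561917}$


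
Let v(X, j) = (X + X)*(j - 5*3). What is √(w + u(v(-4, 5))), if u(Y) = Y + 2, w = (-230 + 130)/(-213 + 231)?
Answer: 4*√43/3 ≈ 8.7433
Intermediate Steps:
v(X, j) = 2*X*(-15 + j) (v(X, j) = (2*X)*(j - 15) = (2*X)*(-15 + j) = 2*X*(-15 + j))
w = -50/9 (w = -100/18 = -100*1/18 = -50/9 ≈ -5.5556)
u(Y) = 2 + Y
√(w + u(v(-4, 5))) = √(-50/9 + (2 + 2*(-4)*(-15 + 5))) = √(-50/9 + (2 + 2*(-4)*(-10))) = √(-50/9 + (2 + 80)) = √(-50/9 + 82) = √(688/9) = 4*√43/3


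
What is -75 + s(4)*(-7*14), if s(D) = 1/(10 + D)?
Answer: -82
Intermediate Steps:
-75 + s(4)*(-7*14) = -75 + (-7*14)/(10 + 4) = -75 - 98/14 = -75 + (1/14)*(-98) = -75 - 7 = -82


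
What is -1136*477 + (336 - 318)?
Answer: -541854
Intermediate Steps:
-1136*477 + (336 - 318) = -541872 + 18 = -541854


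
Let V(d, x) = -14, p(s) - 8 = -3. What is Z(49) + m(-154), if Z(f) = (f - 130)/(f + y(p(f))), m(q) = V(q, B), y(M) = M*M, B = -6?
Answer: -1117/74 ≈ -15.095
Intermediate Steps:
p(s) = 5 (p(s) = 8 - 3 = 5)
y(M) = M²
m(q) = -14
Z(f) = (-130 + f)/(25 + f) (Z(f) = (f - 130)/(f + 5²) = (-130 + f)/(f + 25) = (-130 + f)/(25 + f))
Z(49) + m(-154) = (-130 + 49)/(25 + 49) - 14 = -81/74 - 14 = -1117/74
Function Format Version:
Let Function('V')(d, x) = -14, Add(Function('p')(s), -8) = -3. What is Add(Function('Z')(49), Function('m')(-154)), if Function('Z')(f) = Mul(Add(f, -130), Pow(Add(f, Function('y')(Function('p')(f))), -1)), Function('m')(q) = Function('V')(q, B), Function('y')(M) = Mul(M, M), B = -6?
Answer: Rational(-1117, 74) ≈ -15.095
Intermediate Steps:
Function('p')(s) = 5 (Function('p')(s) = Add(8, -3) = 5)
Function('y')(M) = Pow(M, 2)
Function('m')(q) = -14
Function('Z')(f) = Mul(Pow(Add(25, f), -1), Add(-130, f)) (Function('Z')(f) = Mul(Add(f, -130), Pow(Add(f, Pow(5, 2)), -1)) = Mul(Add(-130, f), Pow(Add(f, 25), -1)) = Mul(Add(-130, f), Pow(Add(25, f), -1)) = Mul(Pow(Add(25, f), -1), Add(-130, f)))
Add(Function('Z')(49), Function('m')(-154)) = Add(Mul(Pow(Add(25, 49), -1), Add(-130, 49)), -14) = Add(Mul(Pow(74, -1), -81), -14) = Add(Mul(Rational(1, 74), -81), -14) = Add(Rational(-81, 74), -14) = Rational(-1117, 74)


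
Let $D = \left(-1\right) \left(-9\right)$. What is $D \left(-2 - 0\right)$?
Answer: $-18$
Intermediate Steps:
$D = 9$
$D \left(-2 - 0\right) = 9 \left(-2 - 0\right) = 9 \left(-2 + 0\right) = 9 \left(-2\right) = -18$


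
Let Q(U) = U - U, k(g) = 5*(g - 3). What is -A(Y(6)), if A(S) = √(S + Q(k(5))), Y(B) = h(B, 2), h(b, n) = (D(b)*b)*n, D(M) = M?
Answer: -6*√2 ≈ -8.4853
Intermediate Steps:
k(g) = -15 + 5*g (k(g) = 5*(-3 + g) = -15 + 5*g)
h(b, n) = n*b² (h(b, n) = (b*b)*n = b²*n = n*b²)
Y(B) = 2*B²
Q(U) = 0
A(S) = √S (A(S) = √(S + 0) = √S)
-A(Y(6)) = -√(2*6²) = -√(2*36) = -√72 = -6*√2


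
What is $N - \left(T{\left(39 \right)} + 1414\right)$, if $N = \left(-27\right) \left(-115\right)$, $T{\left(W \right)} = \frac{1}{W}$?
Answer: $\frac{65948}{39} \approx 1691.0$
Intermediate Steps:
$N = 3105$
$N - \left(T{\left(39 \right)} + 1414\right) = 3105 - \left(\frac{1}{39} + 1414\right) = 3105 - \frac{55147}{39} = \frac{65948}{39}$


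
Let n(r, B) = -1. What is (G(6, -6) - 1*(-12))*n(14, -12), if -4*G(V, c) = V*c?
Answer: -21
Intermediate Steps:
G(V, c) = -V*c/4
(G(6, -6) - 1*(-12))*n(14, -12) = (-1/4*6*(-6) - 1*(-12))*(-1) = (9 + 12)*(-1) = 21*(-1) = -21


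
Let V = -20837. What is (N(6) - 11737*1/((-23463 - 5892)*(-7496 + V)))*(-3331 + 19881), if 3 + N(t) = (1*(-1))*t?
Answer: -24776835104320/166343043 ≈ -1.4895e+5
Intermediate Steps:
N(t) = -3 - t (N(t) = -3 + (1*(-1))*t = -3 - t)
(N(6) - 11737*1/((-23463 - 5892)*(-7496 + V)))*(-3331 + 19881) = ((-3 - 1*6) - 11737*1/((-23463 - 5892)*(-7496 - 20837)))*(-3331 + 19881) = ((-3 - 6) - 11737/((-28333*(-29355))))*16550 = (-9 - 11737/831715215)*16550 = -7485448672/831715215*16550 = -24776835104320/166343043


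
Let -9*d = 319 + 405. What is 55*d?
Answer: -39820/9 ≈ -4424.4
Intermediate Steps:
d = -724/9 (d = -(319 + 405)/9 = -⅑*724 = -724/9 ≈ -80.444)
55*d = 55*(-724/9) = -39820/9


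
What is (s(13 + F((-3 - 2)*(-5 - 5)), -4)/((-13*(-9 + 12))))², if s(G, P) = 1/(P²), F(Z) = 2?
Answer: 1/389376 ≈ 2.5682e-6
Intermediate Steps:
s(G, P) = P⁻²
(s(13 + F((-3 - 2)*(-5 - 5)), -4)/((-13*(-9 + 12))))² = (1/((-4)²*((-13*(-9 + 12)))))² = (1/(16*((-13*3))))² = ((1/16)/(-39))² = ((1/16)*(-1/39))² = (-1/624)² = 1/389376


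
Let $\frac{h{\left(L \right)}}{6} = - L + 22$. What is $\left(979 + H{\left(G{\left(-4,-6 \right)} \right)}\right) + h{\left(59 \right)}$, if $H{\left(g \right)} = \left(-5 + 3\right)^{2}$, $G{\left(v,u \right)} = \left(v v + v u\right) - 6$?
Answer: $761$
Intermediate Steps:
$G{\left(v,u \right)} = -6 + v^{2} + u v$ ($G{\left(v,u \right)} = \left(v^{2} + u v\right) - 6 = -6 + v^{2} + u v$)
$h{\left(L \right)} = 132 - 6 L$ ($h{\left(L \right)} = 6 \left(- L + 22\right) = 6 \left(22 - L\right) = 132 - 6 L$)
$H{\left(g \right)} = 4$ ($H{\left(g \right)} = \left(-2\right)^{2} = 4$)
$\left(979 + H{\left(G{\left(-4,-6 \right)} \right)}\right) + h{\left(59 \right)} = \left(979 + 4\right) + \left(132 - 354\right) = 983 + \left(132 - 354\right) = 983 - 222 = 761$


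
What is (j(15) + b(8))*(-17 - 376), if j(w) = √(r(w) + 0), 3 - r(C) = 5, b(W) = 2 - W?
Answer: 2358 - 393*I*√2 ≈ 2358.0 - 555.79*I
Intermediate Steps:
r(C) = -2 (r(C) = 3 - 1*5 = 3 - 5 = -2)
j(w) = I*√2 (j(w) = √(-2 + 0) = √(-2) = I*√2)
(j(15) + b(8))*(-17 - 376) = (I*√2 + (2 - 1*8))*(-17 - 376) = (I*√2 + (2 - 8))*(-393) = (I*√2 - 6)*(-393) = (-6 + I*√2)*(-393) = 2358 - 393*I*√2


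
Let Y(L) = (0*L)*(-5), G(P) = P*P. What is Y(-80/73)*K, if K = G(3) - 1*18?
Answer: 0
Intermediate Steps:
G(P) = P²
K = -9 (K = 3² - 1*18 = 9 - 18 = -9)
Y(L) = 0 (Y(L) = 0*(-5) = 0)
Y(-80/73)*K = 0*(-9) = 0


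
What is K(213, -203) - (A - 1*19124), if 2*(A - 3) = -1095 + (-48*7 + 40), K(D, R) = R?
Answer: 39227/2 ≈ 19614.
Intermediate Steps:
A = -1385/2 (A = 3 + (-1095 + (-48*7 + 40))/2 = 3 + (-1095 + (-336 + 40))/2 = 3 + (-1095 - 296)/2 = 3 + (½)*(-1391) = 3 - 1391/2 = -1385/2 ≈ -692.50)
K(213, -203) - (A - 1*19124) = -203 - (-1385/2 - 1*19124) = -203 - (-1385/2 - 19124) = -203 - 1*(-39633/2) = -203 + 39633/2 = 39227/2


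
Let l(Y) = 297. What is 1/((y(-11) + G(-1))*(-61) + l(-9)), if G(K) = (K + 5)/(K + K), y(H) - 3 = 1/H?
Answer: 11/2657 ≈ 0.0041400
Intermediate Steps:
y(H) = 3 + 1/H
G(K) = (5 + K)/(2*K) (G(K) = (5 + K)/((2*K)) = (5 + K)*(1/(2*K)) = (5 + K)/(2*K))
1/((y(-11) + G(-1))*(-61) + l(-9)) = 1/(((3 + 1/(-11)) + (½)*(5 - 1)/(-1))*(-61) + 297) = 1/(((3 - 1/11) + (½)*(-1)*4)*(-61) + 297) = 1/((32/11 - 2)*(-61) + 297) = 1/((10/11)*(-61) + 297) = 1/(-610/11 + 297) = 1/(2657/11) = 11/2657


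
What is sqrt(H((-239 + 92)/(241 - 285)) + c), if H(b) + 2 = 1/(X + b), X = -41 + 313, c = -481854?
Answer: 2*I*sqrt(17680889643135)/12115 ≈ 694.16*I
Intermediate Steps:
X = 272
H(b) = -2 + 1/(272 + b)
sqrt(H((-239 + 92)/(241 - 285)) + c) = sqrt((-543 - 2*(-239 + 92)/(241 - 285))/(272 + (-239 + 92)/(241 - 285)) - 481854) = sqrt((-543 - (-294)/(-44))/(272 - 147/(-44)) - 481854) = sqrt((-543 - (-294)*(-1)/44)/(272 - 147*(-1/44)) - 481854) = sqrt((-543 - 2*147/44)/(272 + 147/44) - 481854) = sqrt((-543 - 147/22)/(12115/44) - 481854) = sqrt((44/12115)*(-12093/22) - 481854) = sqrt(-24186/12115 - 481854) = sqrt(-5837685396/12115) = 2*I*sqrt(17680889643135)/12115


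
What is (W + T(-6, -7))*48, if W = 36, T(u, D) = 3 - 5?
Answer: 1632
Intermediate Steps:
T(u, D) = -2
(W + T(-6, -7))*48 = (36 - 2)*48 = 34*48 = 1632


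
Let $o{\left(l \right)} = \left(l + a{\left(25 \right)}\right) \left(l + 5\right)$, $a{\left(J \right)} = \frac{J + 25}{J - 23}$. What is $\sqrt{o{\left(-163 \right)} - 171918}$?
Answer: $i \sqrt{150114} \approx 387.45 i$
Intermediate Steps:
$a{\left(J \right)} = \frac{25 + J}{-23 + J}$
$o{\left(l \right)} = \left(5 + l\right) \left(25 + l\right)$ ($o{\left(l \right)} = \left(l + \frac{25 + 25}{-23 + 25}\right) \left(l + 5\right) = \left(l + \frac{1}{2} \cdot 50\right) \left(5 + l\right) = \left(l + 25\right) \left(5 + l\right) = \left(25 + l\right) \left(5 + l\right) = \left(5 + l\right) \left(25 + l\right)$)
$\sqrt{o{\left(-163 \right)} - 171918} = \sqrt{\left(125 + \left(-163\right)^{2} + 30 \left(-163\right)\right) - 171918} = \sqrt{\left(125 + 26569 - 4890\right) - 171918} = \sqrt{21804 - 171918} = \sqrt{-150114} = i \sqrt{150114}$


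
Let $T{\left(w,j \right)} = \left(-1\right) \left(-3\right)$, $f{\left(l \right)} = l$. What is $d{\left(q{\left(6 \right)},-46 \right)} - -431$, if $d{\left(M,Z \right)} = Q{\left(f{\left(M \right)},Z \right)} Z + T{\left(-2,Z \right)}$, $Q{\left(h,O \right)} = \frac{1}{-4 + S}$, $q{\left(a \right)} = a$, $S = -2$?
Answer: $\frac{1325}{3} \approx 441.67$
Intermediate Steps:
$Q{\left(h,O \right)} = - \frac{1}{6}$ ($Q{\left(h,O \right)} = \frac{1}{-4 - 2} = \frac{1}{-6} = - \frac{1}{6}$)
$T{\left(w,j \right)} = 3$
$d{\left(M,Z \right)} = 3 - \frac{Z}{6}$ ($d{\left(M,Z \right)} = - \frac{Z}{6} + 3 = 3 - \frac{Z}{6}$)
$d{\left(q{\left(6 \right)},-46 \right)} - -431 = \left(3 - - \frac{23}{3}\right) - -431 = \left(3 + \frac{23}{3}\right) + 431 = \frac{32}{3} + 431 = \frac{1325}{3}$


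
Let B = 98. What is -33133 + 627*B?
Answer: 28313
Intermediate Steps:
-33133 + 627*B = -33133 + 627*98 = -33133 + 61446 = 28313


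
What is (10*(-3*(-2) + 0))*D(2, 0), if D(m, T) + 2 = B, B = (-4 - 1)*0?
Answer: -120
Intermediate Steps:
B = 0 (B = -5*0 = 0)
D(m, T) = -2 (D(m, T) = -2 + 0 = -2)
(10*(-3*(-2) + 0))*D(2, 0) = (10*(-3*(-2) + 0))*(-2) = (10*(6 + 0))*(-2) = (10*6)*(-2) = 60*(-2) = -120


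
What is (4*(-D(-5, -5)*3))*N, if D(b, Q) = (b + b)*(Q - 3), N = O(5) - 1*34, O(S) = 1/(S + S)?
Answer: 32544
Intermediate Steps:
O(S) = 1/(2*S)
N = -339/10 (N = (1/2)/5 - 1*34 = (1/2)*(1/5) - 34 = 1/10 - 34 = -339/10 ≈ -33.900)
D(b, Q) = 2*b*(-3 + Q) (D(b, Q) = (2*b)*(-3 + Q) = 2*b*(-3 + Q))
(4*(-D(-5, -5)*3))*N = (4*(-2*(-5)*(-3 - 5)*3))*(-339/10) = (4*(-2*(-5)*(-8)*3))*(-339/10) = (4*(-1*80*3))*(-339/10) = (4*(-80*3))*(-339/10) = (4*(-240))*(-339/10) = -960*(-339/10) = 32544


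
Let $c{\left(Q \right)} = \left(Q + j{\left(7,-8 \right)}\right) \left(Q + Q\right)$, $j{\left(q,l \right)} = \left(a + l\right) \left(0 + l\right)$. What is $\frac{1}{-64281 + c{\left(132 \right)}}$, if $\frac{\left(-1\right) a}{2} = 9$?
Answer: $\frac{1}{25479} \approx 3.9248 \cdot 10^{-5}$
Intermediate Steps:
$a = -18$ ($a = \left(-2\right) 9 = -18$)
$j{\left(q,l \right)} = l \left(-18 + l\right)$ ($j{\left(q,l \right)} = \left(-18 + l\right) \left(0 + l\right) = \left(-18 + l\right) l = l \left(-18 + l\right)$)
$c{\left(Q \right)} = 2 Q \left(208 + Q\right)$ ($c{\left(Q \right)} = \left(Q - 8 \left(-18 - 8\right)\right) \left(Q + Q\right) = \left(Q - -208\right) 2 Q = \left(Q + 208\right) 2 Q = \left(208 + Q\right) 2 Q = 2 Q \left(208 + Q\right)$)
$\frac{1}{-64281 + c{\left(132 \right)}} = \frac{1}{-64281 + 2 \cdot 132 \left(208 + 132\right)} = \frac{1}{-64281 + 2 \cdot 132 \cdot 340} = \frac{1}{-64281 + 89760} = \frac{1}{25479}$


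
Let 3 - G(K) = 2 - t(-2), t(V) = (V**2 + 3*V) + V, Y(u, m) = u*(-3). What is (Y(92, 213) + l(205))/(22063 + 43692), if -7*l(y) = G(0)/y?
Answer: -396057/94358425 ≈ -0.0041974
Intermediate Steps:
Y(u, m) = -3*u
t(V) = V**2 + 4*V
G(K) = -3 (G(K) = 3 - (2 - (-2)*(4 - 2)) = 3 - (2 - (-2)*2) = 3 - (2 - 1*(-4)) = 3 - (2 + 4) = 3 - 1*6 = 3 - 6 = -3)
l(y) = 3/(7*y) (l(y) = -(-3)/(7*y) = 3/(7*y))
(Y(92, 213) + l(205))/(22063 + 43692) = (-3*92 + (3/7)/205)/(22063 + 43692) = (-276 + (3/7)*(1/205))/65755 = (-276 + 3/1435)*(1/65755) = -396057/1435*1/65755 = -396057/94358425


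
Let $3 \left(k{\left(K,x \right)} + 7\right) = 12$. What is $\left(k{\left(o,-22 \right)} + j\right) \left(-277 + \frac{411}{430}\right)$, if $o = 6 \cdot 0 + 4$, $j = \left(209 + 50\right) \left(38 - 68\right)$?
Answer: $\frac{922647327}{430} \approx 2.1457 \cdot 10^{6}$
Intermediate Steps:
$j = -7770$ ($j = 259 \left(-30\right) = -7770$)
$o = 4$ ($o = 0 + 4 = 4$)
$k{\left(K,x \right)} = -3$ ($k{\left(K,x \right)} = -7 + \frac{1}{3} \cdot 12 = -7 + 4 = -3$)
$\left(k{\left(o,-22 \right)} + j\right) \left(-277 + \frac{411}{430}\right) = \left(-3 - 7770\right) \left(-277 + \frac{411}{430}\right) = - 7773 \left(-277 + 411 \cdot \frac{1}{430}\right) = - 7773 \left(-277 + \frac{411}{430}\right) = \left(-7773\right) \left(- \frac{118699}{430}\right) = \frac{922647327}{430}$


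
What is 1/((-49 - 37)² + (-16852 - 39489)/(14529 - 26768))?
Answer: 12239/90575985 ≈ 0.00013512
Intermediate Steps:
1/((-49 - 37)² + (-16852 - 39489)/(14529 - 26768)) = 1/((-86)² - 56341/(-12239)) = 1/(7396 - 56341*(-1/12239)) = 1/(7396 + 56341/12239) = 1/(90575985/12239) = 12239/90575985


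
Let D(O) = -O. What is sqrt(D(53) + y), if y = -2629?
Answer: 3*I*sqrt(298) ≈ 51.788*I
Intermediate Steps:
sqrt(D(53) + y) = sqrt(-1*53 - 2629) = sqrt(-53 - 2629) = sqrt(-2682) = 3*I*sqrt(298)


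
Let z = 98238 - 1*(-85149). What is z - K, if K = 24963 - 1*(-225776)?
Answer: -67352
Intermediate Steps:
z = 183387 (z = 98238 + 85149 = 183387)
K = 250739 (K = 24963 + 225776 = 250739)
z - K = 183387 - 1*250739 = 183387 - 250739 = -67352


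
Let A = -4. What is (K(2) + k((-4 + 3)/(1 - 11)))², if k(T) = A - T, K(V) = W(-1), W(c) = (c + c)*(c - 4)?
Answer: 3481/100 ≈ 34.810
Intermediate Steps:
W(c) = 2*c*(-4 + c) (W(c) = (2*c)*(-4 + c) = 2*c*(-4 + c))
K(V) = 10 (K(V) = 2*(-1)*(-4 - 1) = 2*(-1)*(-5) = 10)
k(T) = -4 - T
(K(2) + k((-4 + 3)/(1 - 11)))² = (10 + (-4 - (-4 + 3)/(1 - 11)))² = (10 + (-4 - (-1)/(-10)))² = (10 + (-4 - (-1)*(-1)/10))² = (10 + (-4 - 1*⅒))² = (10 + (-4 - ⅒))² = (10 - 41/10)² = (59/10)² = 3481/100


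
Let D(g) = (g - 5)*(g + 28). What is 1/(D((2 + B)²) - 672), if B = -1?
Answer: -1/788 ≈ -0.0012690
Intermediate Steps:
D(g) = (-5 + g)*(28 + g)
1/(D((2 + B)²) - 672) = 1/((-140 + ((2 - 1)²)² + 23*(2 - 1)²) - 672) = 1/((-140 + (1²)² + 23*1²) - 672) = 1/((-140 + 1² + 23*1) - 672) = 1/((-140 + 1 + 23) - 672) = 1/(-116 - 672) = 1/(-788) = -1/788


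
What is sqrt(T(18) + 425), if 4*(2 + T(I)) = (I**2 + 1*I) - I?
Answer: 6*sqrt(14) ≈ 22.450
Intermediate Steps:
T(I) = -2 + I**2/4 (T(I) = -2 + ((I**2 + 1*I) - I)/4 = -2 + ((I**2 + I) - I)/4 = -2 + ((I + I**2) - I)/4 = -2 + I**2/4)
sqrt(T(18) + 425) = sqrt((-2 + (1/4)*18**2) + 425) = sqrt((-2 + (1/4)*324) + 425) = sqrt((-2 + 81) + 425) = sqrt(79 + 425) = sqrt(504) = 6*sqrt(14)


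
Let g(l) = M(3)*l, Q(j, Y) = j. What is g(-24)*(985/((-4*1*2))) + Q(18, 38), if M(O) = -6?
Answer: -17712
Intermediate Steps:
g(l) = -6*l
g(-24)*(985/((-4*1*2))) + Q(18, 38) = (-6*(-24))*(985/((-4*1*2))) + 18 = 144*(985/((-4*2))) + 18 = 144*(985/(-8)) + 18 = 144*(985*(-⅛)) + 18 = 144*(-985/8) + 18 = -17730 + 18 = -17712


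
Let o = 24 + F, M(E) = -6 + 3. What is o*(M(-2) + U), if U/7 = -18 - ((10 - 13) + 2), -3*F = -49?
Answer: -14762/3 ≈ -4920.7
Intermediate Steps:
M(E) = -3
F = 49/3 (F = -⅓*(-49) = 49/3 ≈ 16.333)
o = 121/3 (o = 24 + 49/3 = 121/3 ≈ 40.333)
U = -119 (U = 7*(-18 - ((10 - 13) + 2)) = 7*(-18 - (-3 + 2)) = 7*(-18 - 1*(-1)) = 7*(-18 + 1) = 7*(-17) = -119)
o*(M(-2) + U) = 121*(-3 - 119)/3 = (121/3)*(-122) = -14762/3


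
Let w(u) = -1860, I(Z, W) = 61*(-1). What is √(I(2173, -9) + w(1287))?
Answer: I*√1921 ≈ 43.829*I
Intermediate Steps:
I(Z, W) = -61
√(I(2173, -9) + w(1287)) = √(-61 - 1860) = √(-1921) = I*√1921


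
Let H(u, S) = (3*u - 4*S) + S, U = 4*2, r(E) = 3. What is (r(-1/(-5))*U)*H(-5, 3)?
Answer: -576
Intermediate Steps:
U = 8
H(u, S) = -3*S + 3*u (H(u, S) = (-4*S + 3*u) + S = -3*S + 3*u)
(r(-1/(-5))*U)*H(-5, 3) = (3*8)*(-3*3 + 3*(-5)) = 24*(-9 - 15) = 24*(-24) = -576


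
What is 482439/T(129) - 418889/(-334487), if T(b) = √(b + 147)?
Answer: 418889/334487 + 160813*√69/46 ≈ 29041.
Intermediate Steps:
T(b) = √(147 + b)
482439/T(129) - 418889/(-334487) = 482439/(√(147 + 129)) - 418889/(-334487) = 482439/(√276) - 418889*(-1/334487) = 482439/((2*√69)) + 418889/334487 = 482439*(√69/138) + 418889/334487 = 160813*√69/46 + 418889/334487 = 418889/334487 + 160813*√69/46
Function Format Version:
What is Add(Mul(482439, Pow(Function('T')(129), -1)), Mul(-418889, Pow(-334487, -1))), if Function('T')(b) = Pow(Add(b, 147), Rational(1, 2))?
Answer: Add(Rational(418889, 334487), Mul(Rational(160813, 46), Pow(69, Rational(1, 2)))) ≈ 29041.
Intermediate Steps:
Function('T')(b) = Pow(Add(147, b), Rational(1, 2))
Add(Mul(482439, Pow(Function('T')(129), -1)), Mul(-418889, Pow(-334487, -1))) = Add(Mul(482439, Pow(Pow(Add(147, 129), Rational(1, 2)), -1)), Mul(-418889, Pow(-334487, -1))) = Add(Mul(482439, Pow(Pow(276, Rational(1, 2)), -1)), Mul(-418889, Rational(-1, 334487))) = Add(Mul(482439, Pow(Mul(2, Pow(69, Rational(1, 2))), -1)), Rational(418889, 334487)) = Add(Mul(482439, Mul(Rational(1, 138), Pow(69, Rational(1, 2)))), Rational(418889, 334487)) = Add(Mul(Rational(160813, 46), Pow(69, Rational(1, 2))), Rational(418889, 334487)) = Add(Rational(418889, 334487), Mul(Rational(160813, 46), Pow(69, Rational(1, 2))))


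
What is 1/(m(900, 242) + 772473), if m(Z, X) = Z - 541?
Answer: 1/772832 ≈ 1.2939e-6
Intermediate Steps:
m(Z, X) = -541 + Z
1/(m(900, 242) + 772473) = 1/((-541 + 900) + 772473) = 1/(359 + 772473) = 1/772832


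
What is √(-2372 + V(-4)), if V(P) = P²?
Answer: 2*I*√589 ≈ 48.539*I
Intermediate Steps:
√(-2372 + V(-4)) = √(-2372 + (-4)²) = √(-2372 + 16) = √(-2356) = 2*I*√589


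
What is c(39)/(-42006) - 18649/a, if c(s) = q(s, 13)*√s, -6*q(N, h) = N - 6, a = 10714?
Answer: -18649/10714 + 11*√39/84012 ≈ -1.7398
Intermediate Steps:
q(N, h) = 1 - N/6 (q(N, h) = -(N - 6)/6 = -(-6 + N)/6 = 1 - N/6)
c(s) = √s*(1 - s/6) (c(s) = (1 - s/6)*√s = √s*(1 - s/6))
c(39)/(-42006) - 18649/a = (√39*(6 - 1*39)/6)/(-42006) - 18649/10714 = (√39*(6 - 39)/6)*(-1/42006) - 18649*1/10714 = ((⅙)*√39*(-33))*(-1/42006) - 18649/10714 = -11*√39/2*(-1/42006) - 18649/10714 = 11*√39/84012 - 18649/10714 = -18649/10714 + 11*√39/84012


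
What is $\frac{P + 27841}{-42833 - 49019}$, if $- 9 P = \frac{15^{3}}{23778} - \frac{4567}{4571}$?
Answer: $- \frac{3026027427047}{9983323888776} \approx -0.30311$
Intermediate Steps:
$P = \frac{10351889}{108689238}$ ($P = - \frac{\frac{15^{3}}{23778} - \frac{4567}{4571}}{9} = - \frac{3375 \cdot \frac{1}{23778} - \frac{4567}{4571}}{9} = - \frac{\frac{375}{2642} - \frac{4567}{4571}}{9} = \left(- \frac{1}{9}\right) \left(- \frac{10351889}{12076582}\right) = \frac{10351889}{108689238} \approx 0.095243$)
$\frac{P + 27841}{-42833 - 49019} = \frac{\frac{10351889}{108689238} + 27841}{-42833 - 49019} = \frac{3026027427047}{108689238 \left(-91852\right)} = \frac{3026027427047}{108689238} \left(- \frac{1}{91852}\right) = - \frac{3026027427047}{9983323888776}$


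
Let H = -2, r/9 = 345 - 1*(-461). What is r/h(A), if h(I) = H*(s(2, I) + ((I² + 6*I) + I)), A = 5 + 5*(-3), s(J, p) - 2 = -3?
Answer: -3627/29 ≈ -125.07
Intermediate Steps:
s(J, p) = -1 (s(J, p) = 2 - 3 = -1)
r = 7254 (r = 9*(345 - 1*(-461)) = 9*(345 + 461) = 9*806 = 7254)
A = -10 (A = 5 - 15 = -10)
h(I) = 2 - 14*I - 2*I² (h(I) = -2*(-1 + ((I² + 6*I) + I)) = -2*(-1 + (I² + 7*I)) = -2*(-1 + I² + 7*I) = 2 - 14*I - 2*I²)
r/h(A) = 7254/(2 - 14*(-10) - 2*(-10)²) = 7254/(2 + 140 - 2*100) = 7254/(2 + 140 - 200) = 7254/(-58) = 7254*(-1/58) = -3627/29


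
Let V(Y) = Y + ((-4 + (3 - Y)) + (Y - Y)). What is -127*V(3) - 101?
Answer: 26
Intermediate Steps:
V(Y) = -1 (V(Y) = Y + ((-1 - Y) + 0) = Y + (-1 - Y) = -1)
-127*V(3) - 101 = -127*(-1) - 101 = 127 - 101 = 26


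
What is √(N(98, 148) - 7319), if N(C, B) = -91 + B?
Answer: I*√7262 ≈ 85.217*I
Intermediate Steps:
√(N(98, 148) - 7319) = √((-91 + 148) - 7319) = √(57 - 7319) = √(-7262) = I*√7262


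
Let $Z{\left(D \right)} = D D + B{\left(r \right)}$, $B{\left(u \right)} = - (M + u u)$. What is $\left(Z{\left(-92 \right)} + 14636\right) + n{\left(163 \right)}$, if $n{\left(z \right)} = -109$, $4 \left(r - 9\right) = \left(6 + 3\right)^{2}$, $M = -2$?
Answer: $\frac{354199}{16} \approx 22137.0$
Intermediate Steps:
$r = \frac{117}{4}$ ($r = 9 + \frac{\left(6 + 3\right)^{2}}{4} = 9 + \frac{9^{2}}{4} = 9 + \frac{1}{4} \cdot 81 = 9 + \frac{81}{4} = \frac{117}{4} \approx 29.25$)
$B{\left(u \right)} = 2 - u^{2}$ ($B{\left(u \right)} = - (-2 + u u) = - (-2 + u^{2}) = 2 - u^{2}$)
$Z{\left(D \right)} = - \frac{13657}{16} + D^{2}$ ($Z{\left(D \right)} = D D + \left(2 - \left(\frac{117}{4}\right)^{2}\right) = D^{2} + \left(2 - \frac{13689}{16}\right) = D^{2} - \frac{13657}{16} = - \frac{13657}{16} + D^{2}$)
$\left(Z{\left(-92 \right)} + 14636\right) + n{\left(163 \right)} = \left(\left(- \frac{13657}{16} + \left(-92\right)^{2}\right) + 14636\right) - 109 = \left(\left(- \frac{13657}{16} + 8464\right) + 14636\right) - 109 = \left(\frac{121767}{16} + 14636\right) - 109 = \frac{355943}{16} - 109 = \frac{354199}{16}$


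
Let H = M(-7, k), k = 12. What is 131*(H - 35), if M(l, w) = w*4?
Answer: 1703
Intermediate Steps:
M(l, w) = 4*w
H = 48 (H = 4*12 = 48)
131*(H - 35) = 131*(48 - 35) = 131*13 = 1703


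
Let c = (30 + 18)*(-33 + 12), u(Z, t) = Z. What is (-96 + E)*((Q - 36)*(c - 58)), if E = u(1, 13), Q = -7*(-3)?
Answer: -1519050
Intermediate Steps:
Q = 21
E = 1
c = -1008 (c = 48*(-21) = -1008)
(-96 + E)*((Q - 36)*(c - 58)) = (-96 + 1)*((21 - 36)*(-1008 - 58)) = -(-1425)*(-1066) = -95*15990 = -1519050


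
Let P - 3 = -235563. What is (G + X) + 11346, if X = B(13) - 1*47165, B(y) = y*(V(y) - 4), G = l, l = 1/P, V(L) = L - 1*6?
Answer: -8428336801/235560 ≈ -35780.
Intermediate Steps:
V(L) = -6 + L (V(L) = L - 6 = -6 + L)
P = -235560 (P = 3 - 235563 = -235560)
l = -1/235560 (l = 1/(-235560) = -1/235560 ≈ -4.2452e-6)
G = -1/235560 ≈ -4.2452e-6
B(y) = y*(-10 + y) (B(y) = y*((-6 + y) - 4) = y*(-10 + y))
X = -47126 (X = 13*(-10 + 13) - 1*47165 = 13*3 - 47165 = 39 - 47165 = -47126)
(G + X) + 11346 = (-1/235560 - 47126) + 11346 = -11101000561/235560 + 11346 = -8428336801/235560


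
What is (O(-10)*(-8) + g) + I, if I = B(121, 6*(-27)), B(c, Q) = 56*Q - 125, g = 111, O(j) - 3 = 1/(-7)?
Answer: -63762/7 ≈ -9108.9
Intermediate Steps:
O(j) = 20/7 (O(j) = 3 + 1/(-7) = 3 - 1/7 = 20/7)
B(c, Q) = -125 + 56*Q
I = -9197 (I = -125 + 56*(6*(-27)) = -125 + 56*(-162) = -125 - 9072 = -9197)
(O(-10)*(-8) + g) + I = ((20/7)*(-8) + 111) - 9197 = (-160/7 + 111) - 9197 = 617/7 - 9197 = -63762/7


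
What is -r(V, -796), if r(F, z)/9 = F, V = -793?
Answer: 7137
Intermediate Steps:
r(F, z) = 9*F
-r(V, -796) = -9*(-793) = -1*(-7137) = 7137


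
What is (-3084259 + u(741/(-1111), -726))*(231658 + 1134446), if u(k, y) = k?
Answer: -4681109029038960/1111 ≈ -4.2134e+12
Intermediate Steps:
(-3084259 + u(741/(-1111), -726))*(231658 + 1134446) = (-3084259 + 741/(-1111))*(231658 + 1134446) = (-3084259 + 741*(-1/1111))*1366104 = (-3084259 - 741/1111)*1366104 = -3426612490/1111*1366104 = -4681109029038960/1111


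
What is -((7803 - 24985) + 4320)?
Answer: 12862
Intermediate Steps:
-((7803 - 24985) + 4320) = -(-17182 + 4320) = -1*(-12862) = 12862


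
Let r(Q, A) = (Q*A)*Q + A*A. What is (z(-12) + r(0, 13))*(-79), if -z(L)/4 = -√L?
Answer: -13351 - 632*I*√3 ≈ -13351.0 - 1094.7*I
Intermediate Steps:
z(L) = 4*√L (z(L) = -(-4)*√L = 4*√L)
r(Q, A) = A² + A*Q² (r(Q, A) = (A*Q)*Q + A² = A*Q² + A² = A² + A*Q²)
(z(-12) + r(0, 13))*(-79) = (4*√(-12) + 13*(13 + 0²))*(-79) = (4*(2*I*√3) + 13*(13 + 0))*(-79) = (8*I*√3 + 13*13)*(-79) = (8*I*√3 + 169)*(-79) = (169 + 8*I*√3)*(-79) = -13351 - 632*I*√3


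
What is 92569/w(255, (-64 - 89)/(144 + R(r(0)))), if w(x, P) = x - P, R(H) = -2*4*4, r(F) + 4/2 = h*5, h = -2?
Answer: 10367728/28713 ≈ 361.08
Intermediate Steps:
r(F) = -12 (r(F) = -2 - 2*5 = -2 - 10 = -12)
R(H) = -32 (R(H) = -8*4 = -32)
92569/w(255, (-64 - 89)/(144 + R(r(0)))) = 92569/(255 - (-64 - 89)/(144 - 32)) = 92569/(255 - (-153)/112) = 92569/(255 - 1*(-153/112)) = 92569/(255 + 153/112) = 92569/(28713/112) = 92569*(112/28713) = 10367728/28713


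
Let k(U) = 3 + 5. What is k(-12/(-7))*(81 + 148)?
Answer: 1832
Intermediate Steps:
k(U) = 8
k(-12/(-7))*(81 + 148) = 8*(81 + 148) = 8*229 = 1832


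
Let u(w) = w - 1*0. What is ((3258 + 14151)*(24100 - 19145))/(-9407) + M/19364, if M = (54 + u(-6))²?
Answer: -417586962963/45539287 ≈ -9169.8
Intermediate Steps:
u(w) = w (u(w) = w + 0 = w)
M = 2304 (M = (54 - 6)² = 48² = 2304)
((3258 + 14151)*(24100 - 19145))/(-9407) + M/19364 = ((3258 + 14151)*(24100 - 19145))/(-9407) + 2304/19364 = (17409*4955)*(-1/9407) + 2304*(1/19364) = 86261595*(-1/9407) + 576/4841 = -86261595/9407 + 576/4841 = -417586962963/45539287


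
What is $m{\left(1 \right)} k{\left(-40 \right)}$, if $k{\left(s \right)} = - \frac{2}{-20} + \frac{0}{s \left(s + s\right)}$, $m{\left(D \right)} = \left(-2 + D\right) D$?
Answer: $- \frac{1}{10} \approx -0.1$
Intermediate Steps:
$m{\left(D \right)} = D \left(-2 + D\right)$
$k{\left(s \right)} = \frac{1}{10}$ ($k{\left(s \right)} = \left(-2\right) \left(- \frac{1}{20}\right) + \frac{0}{s 2 s} = \frac{1}{10} + \frac{0}{2 s^{2}} = \frac{1}{10} + 0 \frac{1}{2 s^{2}} = \frac{1}{10} + 0 = \frac{1}{10}$)
$m{\left(1 \right)} k{\left(-40 \right)} = 1 \left(-2 + 1\right) \frac{1}{10} = 1 \left(-1\right) \frac{1}{10} = \left(-1\right) \frac{1}{10} = - \frac{1}{10}$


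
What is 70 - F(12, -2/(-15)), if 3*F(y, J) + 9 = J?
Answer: 3283/45 ≈ 72.956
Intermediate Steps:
F(y, J) = -3 + J/3
70 - F(12, -2/(-15)) = 70 - (-3 + (-2/(-15))/3) = 70 - (-3 + (-2*(-1/15))/3) = 70 - (-3 + (⅓)*(2/15)) = 70 - (-3 + 2/45) = 70 - 1*(-133/45) = 70 + 133/45 = 3283/45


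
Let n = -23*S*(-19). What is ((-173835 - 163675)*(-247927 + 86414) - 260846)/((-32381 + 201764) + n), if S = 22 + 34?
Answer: 54511991784/193855 ≈ 2.8120e+5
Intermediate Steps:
S = 56
n = 24472 (n = -23*56*(-19) = -1288*(-19) = 24472)
((-173835 - 163675)*(-247927 + 86414) - 260846)/((-32381 + 201764) + n) = ((-173835 - 163675)*(-247927 + 86414) - 260846)/((-32381 + 201764) + 24472) = (-337510*(-161513) - 260846)/(169383 + 24472) = (54512252630 - 260846)/193855 = 54511991784*(1/193855) = 54511991784/193855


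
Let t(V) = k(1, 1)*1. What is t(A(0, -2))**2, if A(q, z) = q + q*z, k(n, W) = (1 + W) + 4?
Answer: 36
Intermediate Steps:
k(n, W) = 5 + W
t(V) = 6 (t(V) = (5 + 1)*1 = 6*1 = 6)
t(A(0, -2))**2 = 6**2 = 36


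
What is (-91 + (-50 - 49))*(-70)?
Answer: 13300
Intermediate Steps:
(-91 + (-50 - 49))*(-70) = (-91 - 99)*(-70) = -190*(-70) = 13300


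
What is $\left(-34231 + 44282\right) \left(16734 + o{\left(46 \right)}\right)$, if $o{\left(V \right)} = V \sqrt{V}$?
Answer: $168193434 + 462346 \sqrt{46} \approx 1.7133 \cdot 10^{8}$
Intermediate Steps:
$o{\left(V \right)} = V^{\frac{3}{2}}$
$\left(-34231 + 44282\right) \left(16734 + o{\left(46 \right)}\right) = \left(-34231 + 44282\right) \left(16734 + 46^{\frac{3}{2}}\right) = 10051 \left(16734 + 46 \sqrt{46}\right) = 168193434 + 462346 \sqrt{46}$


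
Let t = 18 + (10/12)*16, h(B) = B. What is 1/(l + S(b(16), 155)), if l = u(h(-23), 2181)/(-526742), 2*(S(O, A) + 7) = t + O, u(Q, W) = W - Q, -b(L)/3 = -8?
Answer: 790113/16325696 ≈ 0.048397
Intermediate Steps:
b(L) = 24 (b(L) = -3*(-8) = 24)
t = 94/3 (t = 18 + (10*(1/12))*16 = 18 + (5/6)*16 = 18 + 40/3 = 94/3 ≈ 31.333)
S(O, A) = 26/3 + O/2 (S(O, A) = -7 + (94/3 + O)/2 = -7 + (47/3 + O/2) = 26/3 + O/2)
l = -1102/263371 (l = (2181 - 1*(-23))/(-526742) = (2181 + 23)*(-1/526742) = 2204*(-1/526742) = -1102/263371 ≈ -0.0041842)
1/(l + S(b(16), 155)) = 1/(-1102/263371 + (26/3 + (1/2)*24)) = 1/(-1102/263371 + (26/3 + 12)) = 1/(-1102/263371 + 62/3) = 1/(16325696/790113) = 790113/16325696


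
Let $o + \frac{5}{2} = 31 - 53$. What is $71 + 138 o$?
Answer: $-3310$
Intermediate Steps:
$o = - \frac{49}{2}$ ($o = - \frac{5}{2} + \left(31 - 53\right) = - \frac{5}{2} - 22 = - \frac{49}{2} \approx -24.5$)
$71 + 138 o = 71 + 138 \left(- \frac{49}{2}\right) = 71 - 3381 = -3310$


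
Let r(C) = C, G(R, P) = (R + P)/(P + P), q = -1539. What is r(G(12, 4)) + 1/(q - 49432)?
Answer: 101941/50971 ≈ 2.0000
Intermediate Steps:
G(R, P) = (P + R)/(2*P) (G(R, P) = (P + R)/((2*P)) = (P + R)*(1/(2*P)) = (P + R)/(2*P))
r(G(12, 4)) + 1/(q - 49432) = (1/2)*(4 + 12)/4 + 1/(-1539 - 49432) = (1/2)*(1/4)*16 + 1/(-50971) = 2 - 1/50971 = 101941/50971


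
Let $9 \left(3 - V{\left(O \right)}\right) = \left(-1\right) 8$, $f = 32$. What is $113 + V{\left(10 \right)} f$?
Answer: $\frac{2137}{9} \approx 237.44$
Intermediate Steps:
$V{\left(O \right)} = \frac{35}{9}$ ($V{\left(O \right)} = 3 - \frac{\left(-1\right) 8}{9} = 3 - - \frac{8}{9} = 3 + \frac{8}{9} = \frac{35}{9}$)
$113 + V{\left(10 \right)} f = 113 + \frac{35}{9} \cdot 32 = 113 + \frac{1120}{9} = \frac{2137}{9}$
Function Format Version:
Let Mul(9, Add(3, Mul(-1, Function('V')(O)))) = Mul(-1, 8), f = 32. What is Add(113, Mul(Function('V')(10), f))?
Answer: Rational(2137, 9) ≈ 237.44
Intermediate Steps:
Function('V')(O) = Rational(35, 9) (Function('V')(O) = Add(3, Mul(Rational(-1, 9), Mul(-1, 8))) = Add(3, Mul(Rational(-1, 9), -8)) = Add(3, Rational(8, 9)) = Rational(35, 9))
Add(113, Mul(Function('V')(10), f)) = Add(113, Mul(Rational(35, 9), 32)) = Add(113, Rational(1120, 9)) = Rational(2137, 9)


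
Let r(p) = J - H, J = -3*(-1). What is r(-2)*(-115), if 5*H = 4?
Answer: -253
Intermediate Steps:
H = ⅘ (H = (⅕)*4 = ⅘ ≈ 0.80000)
J = 3
r(p) = 11/5 (r(p) = 3 - 1*⅘ = 3 - ⅘ = 11/5)
r(-2)*(-115) = (11/5)*(-115) = -253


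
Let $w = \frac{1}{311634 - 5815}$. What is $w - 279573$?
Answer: $- \frac{85498735286}{305819} \approx -2.7957 \cdot 10^{5}$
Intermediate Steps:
$w = \frac{1}{305819} \approx 3.2699 \cdot 10^{-6}$
$w - 279573 = \frac{1}{305819} - 279573 = - \frac{85498735286}{305819}$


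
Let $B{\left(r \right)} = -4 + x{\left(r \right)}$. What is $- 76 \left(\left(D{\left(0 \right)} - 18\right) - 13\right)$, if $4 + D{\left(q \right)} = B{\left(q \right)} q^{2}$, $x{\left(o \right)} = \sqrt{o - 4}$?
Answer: $2660$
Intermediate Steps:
$x{\left(o \right)} = \sqrt{-4 + o}$
$B{\left(r \right)} = -4 + \sqrt{-4 + r}$
$D{\left(q \right)} = -4 + q^{2} \left(-4 + \sqrt{-4 + q}\right)$ ($D{\left(q \right)} = -4 + \left(-4 + \sqrt{-4 + q}\right) q^{2} = -4 + q^{2} \left(-4 + \sqrt{-4 + q}\right)$)
$- 76 \left(\left(D{\left(0 \right)} - 18\right) - 13\right) = - 76 \left(\left(\left(-4 + 0^{2} \left(-4 + \sqrt{-4 + 0}\right)\right) - 18\right) - 13\right) = - 76 \left(\left(\left(-4 + 0 \left(-4 + \sqrt{-4}\right)\right) - 18\right) - 13\right) = - 76 \left(\left(\left(-4 + 0 \left(-4 + 2 i\right)\right) - 18\right) - 13\right) = - 76 \left(\left(\left(-4 + 0\right) - 18\right) - 13\right) = - 76 \left(\left(-4 - 18\right) - 13\right) = - 76 \left(-22 - 13\right) = \left(-76\right) \left(-35\right) = 2660$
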